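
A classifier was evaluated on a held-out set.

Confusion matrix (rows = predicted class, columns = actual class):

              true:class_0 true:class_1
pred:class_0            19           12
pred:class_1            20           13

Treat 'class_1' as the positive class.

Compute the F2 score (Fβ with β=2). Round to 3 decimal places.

0.489

Fβ = (1+β²)·TP / ((1+β²)·TP + β²·FN + FP), with β²=4
= 5·13 / (5·13 + 4·12 + 20) = 0.489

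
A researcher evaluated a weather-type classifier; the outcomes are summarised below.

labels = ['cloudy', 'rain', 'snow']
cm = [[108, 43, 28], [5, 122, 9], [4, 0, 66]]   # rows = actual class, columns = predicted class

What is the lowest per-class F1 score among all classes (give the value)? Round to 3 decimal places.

Per-class F1 score (2·TP/(2·TP+FP+FN)):
  cloudy: TP=108, FP=5+4=9, FN=43+28=71 → 216/296 = 0.7297
  rain: TP=122, FP=43+0=43, FN=5+9=14 → 244/301 = 0.8106
  snow: TP=66, FP=28+9=37, FN=4+0=4 → 132/173 = 0.7630
Lowest is class 'cloudy' with F1 score = 0.730.

0.730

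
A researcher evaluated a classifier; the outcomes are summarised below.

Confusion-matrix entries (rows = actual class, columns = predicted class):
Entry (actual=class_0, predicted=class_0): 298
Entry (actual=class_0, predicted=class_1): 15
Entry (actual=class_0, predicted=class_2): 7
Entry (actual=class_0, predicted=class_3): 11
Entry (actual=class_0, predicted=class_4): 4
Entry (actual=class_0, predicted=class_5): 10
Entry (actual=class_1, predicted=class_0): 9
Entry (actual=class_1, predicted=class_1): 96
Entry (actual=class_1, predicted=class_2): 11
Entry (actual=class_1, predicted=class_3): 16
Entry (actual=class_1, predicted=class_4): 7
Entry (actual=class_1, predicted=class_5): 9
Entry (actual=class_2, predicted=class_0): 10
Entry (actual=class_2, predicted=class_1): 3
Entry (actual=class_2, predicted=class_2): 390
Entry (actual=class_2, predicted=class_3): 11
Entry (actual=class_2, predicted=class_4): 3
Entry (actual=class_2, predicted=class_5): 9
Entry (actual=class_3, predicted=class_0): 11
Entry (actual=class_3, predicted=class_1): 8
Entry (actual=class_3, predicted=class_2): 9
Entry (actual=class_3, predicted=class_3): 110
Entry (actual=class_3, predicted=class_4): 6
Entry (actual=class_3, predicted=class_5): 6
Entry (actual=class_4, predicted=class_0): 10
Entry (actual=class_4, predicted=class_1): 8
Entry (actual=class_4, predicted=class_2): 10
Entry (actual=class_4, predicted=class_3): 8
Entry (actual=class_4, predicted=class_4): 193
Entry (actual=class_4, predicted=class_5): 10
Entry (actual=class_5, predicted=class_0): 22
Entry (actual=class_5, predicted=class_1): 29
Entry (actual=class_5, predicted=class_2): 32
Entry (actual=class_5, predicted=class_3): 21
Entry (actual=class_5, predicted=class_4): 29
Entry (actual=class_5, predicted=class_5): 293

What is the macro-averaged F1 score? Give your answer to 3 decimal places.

0.766

Per-class F1 score (2·TP/(2·TP+FP+FN)):
  class_0: TP=298, FP=9+10+11+10+22=62, FN=15+7+11+4+10=47 → 596/705 = 0.8454
  class_1: TP=96, FP=15+3+8+8+29=63, FN=9+11+16+7+9=52 → 192/307 = 0.6254
  class_2: TP=390, FP=7+11+9+10+32=69, FN=10+3+11+3+9=36 → 780/885 = 0.8814
  class_3: TP=110, FP=11+16+11+8+21=67, FN=11+8+9+6+6=40 → 220/327 = 0.6728
  class_4: TP=193, FP=4+7+3+6+29=49, FN=10+8+10+8+10=46 → 386/481 = 0.8025
  class_5: TP=293, FP=10+9+9+6+10=44, FN=22+29+32+21+29=133 → 586/763 = 0.7680
Macro-F1 score = mean = (0.8454 + 0.6254 + 0.8814 + 0.6728 + 0.8025 + 0.7680) / 6 = 0.766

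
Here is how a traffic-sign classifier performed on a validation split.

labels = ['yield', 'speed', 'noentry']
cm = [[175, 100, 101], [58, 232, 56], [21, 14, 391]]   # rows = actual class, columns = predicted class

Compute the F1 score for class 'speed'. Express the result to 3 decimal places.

0.671

One-vs-rest for 'speed': TP = diagonal; FP = other classes predicted 'speed'; FN = 'speed' predicted as other.
F1 score = 2·TP/(2·TP+FP+FN).
speed: TP=232, FP=100+14=114, FN=58+56=114 → 464/692 = 0.6705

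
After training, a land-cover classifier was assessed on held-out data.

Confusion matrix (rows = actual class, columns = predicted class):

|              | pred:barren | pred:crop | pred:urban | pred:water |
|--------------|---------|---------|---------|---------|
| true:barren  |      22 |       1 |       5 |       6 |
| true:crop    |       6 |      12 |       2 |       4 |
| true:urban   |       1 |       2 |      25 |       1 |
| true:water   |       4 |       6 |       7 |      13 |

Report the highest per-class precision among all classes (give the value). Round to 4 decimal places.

0.6667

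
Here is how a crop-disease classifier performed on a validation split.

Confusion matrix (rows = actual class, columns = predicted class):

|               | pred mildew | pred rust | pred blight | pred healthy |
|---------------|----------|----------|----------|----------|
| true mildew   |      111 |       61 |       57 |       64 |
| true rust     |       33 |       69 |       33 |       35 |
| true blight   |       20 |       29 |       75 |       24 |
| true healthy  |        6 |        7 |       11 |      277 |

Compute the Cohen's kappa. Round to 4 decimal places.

0.4293

Observed agreement pₒ = trace/N = 532/912 = 0.58333
Expected agreement pₑ = Σ (rowᵢ·colᵢ)/N² = (293·170 + 170·166 + 148·176 + 301·400)/912² = 0.26989
κ = (pₒ − pₑ)/(1 − pₑ) = (0.58333 − 0.26989)/(1 − 0.26989) = 0.4293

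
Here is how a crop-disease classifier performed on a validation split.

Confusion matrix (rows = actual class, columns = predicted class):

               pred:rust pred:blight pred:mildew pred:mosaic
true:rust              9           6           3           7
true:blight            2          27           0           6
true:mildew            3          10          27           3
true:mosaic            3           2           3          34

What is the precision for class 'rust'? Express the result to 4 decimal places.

0.5294

One-vs-rest for 'rust': TP = diagonal; FP = other classes predicted 'rust'; FN = 'rust' predicted as other.
precision = TP/(TP+FP).
rust: TP=9, FP=2+3+3=8 → 9/17 = 0.52941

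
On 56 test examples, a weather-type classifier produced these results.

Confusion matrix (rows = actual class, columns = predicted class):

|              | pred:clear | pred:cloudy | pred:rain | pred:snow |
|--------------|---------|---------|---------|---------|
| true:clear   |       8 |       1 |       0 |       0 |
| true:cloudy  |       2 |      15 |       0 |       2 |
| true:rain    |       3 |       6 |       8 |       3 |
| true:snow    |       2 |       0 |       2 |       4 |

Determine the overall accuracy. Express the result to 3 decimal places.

Accuracy = trace / total = (8+15+8+4=35) / 56 = 35/56 = 0.625

0.625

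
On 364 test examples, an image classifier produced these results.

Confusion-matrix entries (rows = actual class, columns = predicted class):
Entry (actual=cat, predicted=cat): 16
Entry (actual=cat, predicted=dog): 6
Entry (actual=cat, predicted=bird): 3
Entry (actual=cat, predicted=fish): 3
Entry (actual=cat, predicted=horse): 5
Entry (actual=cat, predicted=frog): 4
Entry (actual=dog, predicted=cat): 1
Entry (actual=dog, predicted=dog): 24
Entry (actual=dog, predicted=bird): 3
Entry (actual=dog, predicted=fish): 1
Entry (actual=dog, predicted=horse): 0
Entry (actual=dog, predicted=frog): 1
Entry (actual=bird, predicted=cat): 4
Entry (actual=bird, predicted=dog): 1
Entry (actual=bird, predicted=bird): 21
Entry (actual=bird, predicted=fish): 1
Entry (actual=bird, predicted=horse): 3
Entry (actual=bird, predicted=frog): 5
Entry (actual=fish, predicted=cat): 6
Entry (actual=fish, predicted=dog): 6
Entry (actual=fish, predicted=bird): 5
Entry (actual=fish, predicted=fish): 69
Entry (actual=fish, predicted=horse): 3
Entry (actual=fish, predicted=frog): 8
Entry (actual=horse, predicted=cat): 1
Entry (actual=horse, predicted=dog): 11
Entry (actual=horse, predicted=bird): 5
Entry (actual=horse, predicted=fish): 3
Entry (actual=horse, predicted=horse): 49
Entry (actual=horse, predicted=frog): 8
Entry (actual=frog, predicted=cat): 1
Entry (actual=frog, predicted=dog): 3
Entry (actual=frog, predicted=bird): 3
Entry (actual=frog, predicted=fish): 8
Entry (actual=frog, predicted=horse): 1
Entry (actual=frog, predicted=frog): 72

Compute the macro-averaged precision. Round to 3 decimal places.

Per-class precision (TP/(TP+FP)):
  cat: TP=16, FP=1+4+6+1+1=13 → 16/29 = 0.5517
  dog: TP=24, FP=6+1+6+11+3=27 → 24/51 = 0.4706
  bird: TP=21, FP=3+3+5+5+3=19 → 21/40 = 0.5250
  fish: TP=69, FP=3+1+1+3+8=16 → 69/85 = 0.8118
  horse: TP=49, FP=5+0+3+3+1=12 → 49/61 = 0.8033
  frog: TP=72, FP=4+1+5+8+8=26 → 72/98 = 0.7347
Macro-precision = mean = (0.5517 + 0.4706 + 0.5250 + 0.8118 + 0.8033 + 0.7347) / 6 = 0.650

0.650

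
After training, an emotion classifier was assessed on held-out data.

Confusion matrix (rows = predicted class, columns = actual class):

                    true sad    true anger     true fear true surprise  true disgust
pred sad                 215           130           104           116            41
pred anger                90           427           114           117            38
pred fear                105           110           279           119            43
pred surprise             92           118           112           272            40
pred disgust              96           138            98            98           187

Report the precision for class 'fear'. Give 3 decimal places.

0.425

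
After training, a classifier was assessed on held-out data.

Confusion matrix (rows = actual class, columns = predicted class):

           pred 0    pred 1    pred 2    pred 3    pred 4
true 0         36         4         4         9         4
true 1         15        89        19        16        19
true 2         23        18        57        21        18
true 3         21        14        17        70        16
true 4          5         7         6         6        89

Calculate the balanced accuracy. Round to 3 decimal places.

Balanced accuracy = mean of per-class recall.
  0: recall = 36/57 = 0.6316
  1: recall = 89/158 = 0.5633
  2: recall = 57/137 = 0.4161
  3: recall = 70/138 = 0.5072
  4: recall = 89/113 = 0.7876
Mean = (0.6316 + 0.5633 + 0.4161 + 0.5072 + 0.7876) / 5 = 0.581

0.581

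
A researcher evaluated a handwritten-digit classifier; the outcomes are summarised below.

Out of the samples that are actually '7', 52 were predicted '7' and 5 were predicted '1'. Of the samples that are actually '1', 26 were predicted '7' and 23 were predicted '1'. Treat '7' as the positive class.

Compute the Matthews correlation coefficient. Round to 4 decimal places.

0.4316

MCC = (TP·TN − FP·FN) / √((TP+FP)(TP+FN)(TN+FP)(TN+FN))
Numerator = 52·23 − 26·5 = 1066
Denominator = √(78·57·49·28) = √6099912 = 2469.8000
MCC = 1066 / 2469.8000 = 0.4316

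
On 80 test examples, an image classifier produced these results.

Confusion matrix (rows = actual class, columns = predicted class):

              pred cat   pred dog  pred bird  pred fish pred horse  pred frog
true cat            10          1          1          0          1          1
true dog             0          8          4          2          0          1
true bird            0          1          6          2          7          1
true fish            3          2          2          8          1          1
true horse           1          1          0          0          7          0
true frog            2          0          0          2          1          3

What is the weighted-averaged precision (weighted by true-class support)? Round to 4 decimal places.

0.5334

Per-class precision (TP/(TP+FP)):
  cat: TP=10, FP=0+0+3+1+2=6 → 10/16 = 0.62500
  dog: TP=8, FP=1+1+2+1+0=5 → 8/13 = 0.61538
  bird: TP=6, FP=1+4+2+0+0=7 → 6/13 = 0.46154
  fish: TP=8, FP=0+2+2+0+2=6 → 8/14 = 0.57143
  horse: TP=7, FP=1+0+7+1+1=10 → 7/17 = 0.41176
  frog: TP=3, FP=1+1+1+1+0=4 → 3/7 = 0.42857
Weighted-precision = Σ (supportᵢ/N)·precisionᵢ with N=80: (14/80)·0.62500 + (15/80)·0.61538 + (17/80)·0.46154 + (17/80)·0.57143 + (9/80)·0.41176 + (8/80)·0.42857 = 0.5334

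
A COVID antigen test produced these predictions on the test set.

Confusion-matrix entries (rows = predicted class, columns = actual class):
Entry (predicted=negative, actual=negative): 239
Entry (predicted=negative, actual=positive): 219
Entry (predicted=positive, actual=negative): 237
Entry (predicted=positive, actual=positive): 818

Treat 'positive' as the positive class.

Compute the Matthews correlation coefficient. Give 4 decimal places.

0.2940

MCC = (TP·TN − FP·FN) / √((TP+FP)(TP+FN)(TN+FP)(TN+FN))
Numerator = 818·239 − 237·219 = 143599
Denominator = √(1055·1037·476·458) = √238508382280 = 488373.1998
MCC = 143599 / 488373.1998 = 0.2940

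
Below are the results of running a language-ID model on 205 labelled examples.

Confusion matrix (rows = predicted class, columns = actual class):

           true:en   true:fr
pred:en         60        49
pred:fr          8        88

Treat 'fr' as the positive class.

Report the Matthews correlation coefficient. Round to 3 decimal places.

MCC = (TP·TN − FP·FN) / √((TP+FP)(TP+FN)(TN+FP)(TN+FN))
Numerator = 88·60 − 8·49 = 4888
Denominator = √(96·137·68·109) = √97482624 = 9873.3289
MCC = 4888 / 9873.3289 = 0.495

0.495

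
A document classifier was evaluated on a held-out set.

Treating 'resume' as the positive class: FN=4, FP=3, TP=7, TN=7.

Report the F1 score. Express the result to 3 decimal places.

0.667

Precision = TP/(TP+FP) = 7/10 = 0.7000
Recall = TP/(TP+FN) = 7/11 = 0.6364
F1 = 2·TP/(2·TP+FP+FN) = 14/21 = 0.667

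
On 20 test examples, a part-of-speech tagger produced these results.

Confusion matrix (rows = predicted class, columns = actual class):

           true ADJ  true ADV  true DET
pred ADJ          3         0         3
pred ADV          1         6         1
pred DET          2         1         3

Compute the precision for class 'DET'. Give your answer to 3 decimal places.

0.500

precision = TP/(TP+FP).
DET: TP=3, FP=2+1=3 → 3/6 = 0.5000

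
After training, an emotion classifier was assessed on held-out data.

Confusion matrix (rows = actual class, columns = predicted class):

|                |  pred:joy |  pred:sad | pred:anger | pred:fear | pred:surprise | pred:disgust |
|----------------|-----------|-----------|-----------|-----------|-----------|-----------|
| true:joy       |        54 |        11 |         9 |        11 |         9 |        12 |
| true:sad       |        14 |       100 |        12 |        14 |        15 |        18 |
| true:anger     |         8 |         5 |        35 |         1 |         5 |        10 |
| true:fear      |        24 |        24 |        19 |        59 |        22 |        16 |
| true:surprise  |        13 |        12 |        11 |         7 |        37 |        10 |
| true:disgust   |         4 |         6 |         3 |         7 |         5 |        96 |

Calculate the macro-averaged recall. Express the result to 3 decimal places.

0.533

Per-class recall (TP/(TP+FN)):
  joy: TP=54, FN=11+9+11+9+12=52 → 54/106 = 0.5094
  sad: TP=100, FN=14+12+14+15+18=73 → 100/173 = 0.5780
  anger: TP=35, FN=8+5+1+5+10=29 → 35/64 = 0.5469
  fear: TP=59, FN=24+24+19+22+16=105 → 59/164 = 0.3598
  surprise: TP=37, FN=13+12+11+7+10=53 → 37/90 = 0.4111
  disgust: TP=96, FN=4+6+3+7+5=25 → 96/121 = 0.7934
Macro-recall = mean = (0.5094 + 0.5780 + 0.5469 + 0.3598 + 0.4111 + 0.7934) / 6 = 0.533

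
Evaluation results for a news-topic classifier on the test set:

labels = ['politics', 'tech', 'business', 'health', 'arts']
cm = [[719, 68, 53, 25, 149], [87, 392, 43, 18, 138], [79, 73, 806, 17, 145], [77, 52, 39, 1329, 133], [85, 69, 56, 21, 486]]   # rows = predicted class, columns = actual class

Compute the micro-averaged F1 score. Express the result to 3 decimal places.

0.723

Micro-averaging pools counts across classes: ΣTP=3732, ΣFP=1427, ΣFN=1427.
Micro-F1 score = 2·TP/(2·TP+FP+FN) on pooled counts = 0.723 (equals overall accuracy in single-label multiclass).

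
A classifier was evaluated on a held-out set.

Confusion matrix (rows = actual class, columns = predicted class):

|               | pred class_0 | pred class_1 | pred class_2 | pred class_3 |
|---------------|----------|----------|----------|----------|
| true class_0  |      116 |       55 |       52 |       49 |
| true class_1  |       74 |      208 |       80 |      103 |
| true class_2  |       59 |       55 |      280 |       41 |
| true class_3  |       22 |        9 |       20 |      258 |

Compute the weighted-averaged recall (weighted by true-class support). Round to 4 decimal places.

0.5820

Per-class recall (TP/(TP+FN)):
  class_0: TP=116, FN=55+52+49=156 → 116/272 = 0.42647
  class_1: TP=208, FN=74+80+103=257 → 208/465 = 0.44731
  class_2: TP=280, FN=59+55+41=155 → 280/435 = 0.64368
  class_3: TP=258, FN=22+9+20=51 → 258/309 = 0.83495
Weighted-recall = Σ (supportᵢ/N)·recallᵢ with N=1481: (272/1481)·0.42647 + (465/1481)·0.44731 + (435/1481)·0.64368 + (309/1481)·0.83495 = 0.5820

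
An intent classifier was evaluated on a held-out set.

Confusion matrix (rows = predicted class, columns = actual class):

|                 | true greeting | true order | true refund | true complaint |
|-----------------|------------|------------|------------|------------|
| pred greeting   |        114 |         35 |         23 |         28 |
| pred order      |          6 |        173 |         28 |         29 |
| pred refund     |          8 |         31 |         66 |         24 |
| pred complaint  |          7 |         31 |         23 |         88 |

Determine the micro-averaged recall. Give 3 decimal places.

Micro-averaging pools counts across classes: ΣTP=441, ΣFP=273, ΣFN=273.
Micro-recall = TP/(TP+FN) on pooled counts = 0.618 (equals overall accuracy in single-label multiclass).

0.618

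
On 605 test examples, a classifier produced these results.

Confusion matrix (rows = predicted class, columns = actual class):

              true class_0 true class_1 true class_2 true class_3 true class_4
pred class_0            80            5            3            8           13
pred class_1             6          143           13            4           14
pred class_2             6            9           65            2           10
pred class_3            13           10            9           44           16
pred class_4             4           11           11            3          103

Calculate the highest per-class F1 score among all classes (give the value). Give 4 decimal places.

0.7989

Per-class F1 score (2·TP/(2·TP+FP+FN)):
  class_0: TP=80, FP=5+3+8+13=29, FN=6+6+13+4=29 → 160/218 = 0.73394
  class_1: TP=143, FP=6+13+4+14=37, FN=5+9+10+11=35 → 286/358 = 0.79888
  class_2: TP=65, FP=6+9+2+10=27, FN=3+13+9+11=36 → 130/193 = 0.67358
  class_3: TP=44, FP=13+10+9+16=48, FN=8+4+2+3=17 → 88/153 = 0.57516
  class_4: TP=103, FP=4+11+11+3=29, FN=13+14+10+16=53 → 206/288 = 0.71528
Highest is class 'class_1' with F1 score = 0.7989.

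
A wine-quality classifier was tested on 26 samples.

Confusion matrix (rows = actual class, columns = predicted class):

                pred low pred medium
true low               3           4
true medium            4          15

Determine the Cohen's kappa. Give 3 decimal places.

Observed agreement pₒ = trace/N = 18/26 = 0.6923
Expected agreement pₑ = Σ (rowᵢ·colᵢ)/N² = (7·7 + 19·19)/26² = 0.6065
κ = (pₒ − pₑ)/(1 − pₑ) = (0.6923 − 0.6065)/(1 − 0.6065) = 0.218

0.218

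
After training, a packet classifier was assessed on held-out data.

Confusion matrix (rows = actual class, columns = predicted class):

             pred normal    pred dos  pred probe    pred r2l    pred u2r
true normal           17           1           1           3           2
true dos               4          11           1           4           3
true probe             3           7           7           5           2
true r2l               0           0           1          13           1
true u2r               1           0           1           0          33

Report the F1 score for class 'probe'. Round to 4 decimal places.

0.4000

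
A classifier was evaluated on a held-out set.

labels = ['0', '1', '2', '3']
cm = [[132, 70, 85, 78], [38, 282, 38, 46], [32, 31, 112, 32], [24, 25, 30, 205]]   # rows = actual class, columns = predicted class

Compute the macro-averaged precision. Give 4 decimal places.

0.5664

Per-class precision (TP/(TP+FP)):
  0: TP=132, FP=38+32+24=94 → 132/226 = 0.58407
  1: TP=282, FP=70+31+25=126 → 282/408 = 0.69118
  2: TP=112, FP=85+38+30=153 → 112/265 = 0.42264
  3: TP=205, FP=78+46+32=156 → 205/361 = 0.56787
Macro-precision = mean = (0.58407 + 0.69118 + 0.42264 + 0.56787) / 4 = 0.5664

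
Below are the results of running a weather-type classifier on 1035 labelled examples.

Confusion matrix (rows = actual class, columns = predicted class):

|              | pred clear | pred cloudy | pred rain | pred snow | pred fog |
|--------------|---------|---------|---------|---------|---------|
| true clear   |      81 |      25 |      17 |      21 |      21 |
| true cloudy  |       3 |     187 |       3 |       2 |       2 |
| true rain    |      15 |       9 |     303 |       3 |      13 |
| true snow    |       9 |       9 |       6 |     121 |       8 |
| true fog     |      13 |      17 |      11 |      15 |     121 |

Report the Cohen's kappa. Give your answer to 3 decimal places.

0.724

Observed agreement pₒ = trace/N = 813/1035 = 0.7855
Expected agreement pₑ = Σ (rowᵢ·colᵢ)/N² = (165·121 + 197·247 + 343·340 + 153·162 + 177·165)/1035² = 0.2233
κ = (pₒ − pₑ)/(1 − pₑ) = (0.7855 − 0.2233)/(1 − 0.2233) = 0.724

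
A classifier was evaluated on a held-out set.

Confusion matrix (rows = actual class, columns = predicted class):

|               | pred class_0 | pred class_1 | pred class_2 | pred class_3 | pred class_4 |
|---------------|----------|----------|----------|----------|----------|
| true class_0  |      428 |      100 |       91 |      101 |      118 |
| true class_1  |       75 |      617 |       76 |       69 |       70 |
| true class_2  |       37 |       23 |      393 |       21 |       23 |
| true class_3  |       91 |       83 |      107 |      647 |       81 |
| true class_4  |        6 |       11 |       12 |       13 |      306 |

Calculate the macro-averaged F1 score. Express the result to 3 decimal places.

Per-class F1 score (2·TP/(2·TP+FP+FN)):
  class_0: TP=428, FP=75+37+91+6=209, FN=100+91+101+118=410 → 856/1475 = 0.5803
  class_1: TP=617, FP=100+23+83+11=217, FN=75+76+69+70=290 → 1234/1741 = 0.7088
  class_2: TP=393, FP=91+76+107+12=286, FN=37+23+21+23=104 → 786/1176 = 0.6684
  class_3: TP=647, FP=101+69+21+13=204, FN=91+83+107+81=362 → 1294/1860 = 0.6957
  class_4: TP=306, FP=118+70+23+81=292, FN=6+11+12+13=42 → 612/946 = 0.6469
Macro-F1 score = mean = (0.5803 + 0.7088 + 0.6684 + 0.6957 + 0.6469) / 5 = 0.660

0.660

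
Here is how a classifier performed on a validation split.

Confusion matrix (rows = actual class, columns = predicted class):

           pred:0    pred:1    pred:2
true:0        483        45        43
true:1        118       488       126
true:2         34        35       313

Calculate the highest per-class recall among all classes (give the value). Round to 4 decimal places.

0.8459

Per-class recall (TP/(TP+FN)):
  0: TP=483, FN=45+43=88 → 483/571 = 0.84588
  1: TP=488, FN=118+126=244 → 488/732 = 0.66667
  2: TP=313, FN=34+35=69 → 313/382 = 0.81937
Highest is class '0' with recall = 0.8459.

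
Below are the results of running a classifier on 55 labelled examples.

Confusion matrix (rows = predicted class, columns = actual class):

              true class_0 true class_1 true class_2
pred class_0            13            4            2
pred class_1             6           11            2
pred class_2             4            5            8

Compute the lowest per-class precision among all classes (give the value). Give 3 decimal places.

0.471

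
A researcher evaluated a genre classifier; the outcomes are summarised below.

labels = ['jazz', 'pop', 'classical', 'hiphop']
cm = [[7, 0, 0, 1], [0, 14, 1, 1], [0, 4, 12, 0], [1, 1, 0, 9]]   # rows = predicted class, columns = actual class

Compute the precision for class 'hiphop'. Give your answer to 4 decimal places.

0.8182

Take TP from the diagonal, FP from the rest of the 'hiphop' prediction marginal, FN from the rest of the 'hiphop' actual marginal.
precision = TP/(TP+FP).
hiphop: TP=9, FP=1+1+0=2 → 9/11 = 0.81818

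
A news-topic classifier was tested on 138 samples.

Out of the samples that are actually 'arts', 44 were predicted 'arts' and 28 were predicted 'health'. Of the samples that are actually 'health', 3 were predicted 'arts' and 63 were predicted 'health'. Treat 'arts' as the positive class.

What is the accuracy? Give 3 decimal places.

Accuracy = (TP+TN)/N = (44+63)/138 = 0.775

0.775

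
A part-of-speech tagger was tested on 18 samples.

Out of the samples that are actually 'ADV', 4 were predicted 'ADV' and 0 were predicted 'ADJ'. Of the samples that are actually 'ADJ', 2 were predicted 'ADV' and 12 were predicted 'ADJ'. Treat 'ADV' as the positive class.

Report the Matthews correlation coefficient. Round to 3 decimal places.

0.756

MCC = (TP·TN − FP·FN) / √((TP+FP)(TP+FN)(TN+FP)(TN+FN))
Numerator = 4·12 − 2·0 = 48
Denominator = √(6·4·14·12) = √4032 = 63.4980
MCC = 48 / 63.4980 = 0.756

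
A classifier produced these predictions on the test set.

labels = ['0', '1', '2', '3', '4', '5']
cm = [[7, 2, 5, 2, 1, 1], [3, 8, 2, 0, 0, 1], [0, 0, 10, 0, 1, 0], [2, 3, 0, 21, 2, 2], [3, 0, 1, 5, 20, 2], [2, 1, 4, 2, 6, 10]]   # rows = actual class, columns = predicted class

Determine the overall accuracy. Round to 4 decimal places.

0.5891

Accuracy = trace / total = (7+8+10+21+20+10=76) / 129 = 76/129 = 0.5891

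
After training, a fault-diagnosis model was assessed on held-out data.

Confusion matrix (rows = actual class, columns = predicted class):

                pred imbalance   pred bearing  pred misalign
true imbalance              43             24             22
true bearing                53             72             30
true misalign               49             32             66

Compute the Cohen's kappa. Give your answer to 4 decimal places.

Observed agreement pₒ = trace/N = 181/391 = 0.46292
Expected agreement pₑ = Σ (rowᵢ·colᵢ)/N² = (89·145 + 155·128 + 147·118)/391² = 0.32765
κ = (pₒ − pₑ)/(1 − pₑ) = (0.46292 − 0.32765)/(1 − 0.32765) = 0.2012

0.2012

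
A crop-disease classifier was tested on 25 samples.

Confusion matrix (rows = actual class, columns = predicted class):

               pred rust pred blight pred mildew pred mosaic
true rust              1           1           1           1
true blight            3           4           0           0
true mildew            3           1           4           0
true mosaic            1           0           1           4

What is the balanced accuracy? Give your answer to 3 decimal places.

Balanced accuracy = mean of per-class recall.
  rust: recall = 1/4 = 0.2500
  blight: recall = 4/7 = 0.5714
  mildew: recall = 4/8 = 0.5000
  mosaic: recall = 4/6 = 0.6667
Mean = (0.2500 + 0.5714 + 0.5000 + 0.6667) / 4 = 0.497

0.497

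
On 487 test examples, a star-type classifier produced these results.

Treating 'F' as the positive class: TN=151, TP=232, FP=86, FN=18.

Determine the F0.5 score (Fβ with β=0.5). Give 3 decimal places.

0.762

Fβ = (1+β²)·TP / ((1+β²)·TP + β²·FN + FP), with β²=1/4
= 1.25·232 / (1.25·232 + 0.25·18 + 86) = 0.762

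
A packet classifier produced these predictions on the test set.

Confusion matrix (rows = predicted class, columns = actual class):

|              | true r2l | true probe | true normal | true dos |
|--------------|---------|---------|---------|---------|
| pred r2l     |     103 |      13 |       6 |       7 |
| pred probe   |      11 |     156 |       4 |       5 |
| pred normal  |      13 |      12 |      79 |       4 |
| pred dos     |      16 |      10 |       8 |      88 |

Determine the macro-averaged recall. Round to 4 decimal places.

Per-class recall (TP/(TP+FN)):
  r2l: TP=103, FN=11+13+16=40 → 103/143 = 0.72028
  probe: TP=156, FN=13+12+10=35 → 156/191 = 0.81675
  normal: TP=79, FN=6+4+8=18 → 79/97 = 0.81443
  dos: TP=88, FN=7+5+4=16 → 88/104 = 0.84615
Macro-recall = mean = (0.72028 + 0.81675 + 0.81443 + 0.84615) / 4 = 0.7994

0.7994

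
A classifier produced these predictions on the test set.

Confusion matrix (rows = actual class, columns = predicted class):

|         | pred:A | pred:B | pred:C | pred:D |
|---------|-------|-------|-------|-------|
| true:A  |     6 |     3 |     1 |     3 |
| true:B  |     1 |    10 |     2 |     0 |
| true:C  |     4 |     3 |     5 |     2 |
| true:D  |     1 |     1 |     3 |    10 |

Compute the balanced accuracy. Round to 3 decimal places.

Balanced accuracy = mean of per-class recall.
  A: recall = 6/13 = 0.4615
  B: recall = 10/13 = 0.7692
  C: recall = 5/14 = 0.3571
  D: recall = 10/15 = 0.6667
Mean = (0.4615 + 0.7692 + 0.3571 + 0.6667) / 4 = 0.564

0.564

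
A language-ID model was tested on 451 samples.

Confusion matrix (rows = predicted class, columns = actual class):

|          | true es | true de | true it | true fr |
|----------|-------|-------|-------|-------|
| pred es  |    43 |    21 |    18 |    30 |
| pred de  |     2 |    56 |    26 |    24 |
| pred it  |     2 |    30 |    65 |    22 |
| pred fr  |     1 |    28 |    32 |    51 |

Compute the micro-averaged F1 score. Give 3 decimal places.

0.477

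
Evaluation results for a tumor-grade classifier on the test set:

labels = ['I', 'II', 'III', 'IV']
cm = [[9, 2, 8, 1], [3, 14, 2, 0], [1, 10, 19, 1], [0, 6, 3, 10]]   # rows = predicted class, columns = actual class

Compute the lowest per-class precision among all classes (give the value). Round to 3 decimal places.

Per-class precision (TP/(TP+FP)):
  I: TP=9, FP=2+8+1=11 → 9/20 = 0.4500
  II: TP=14, FP=3+2+0=5 → 14/19 = 0.7368
  III: TP=19, FP=1+10+1=12 → 19/31 = 0.6129
  IV: TP=10, FP=0+6+3=9 → 10/19 = 0.5263
Lowest is class 'I' with precision = 0.450.

0.450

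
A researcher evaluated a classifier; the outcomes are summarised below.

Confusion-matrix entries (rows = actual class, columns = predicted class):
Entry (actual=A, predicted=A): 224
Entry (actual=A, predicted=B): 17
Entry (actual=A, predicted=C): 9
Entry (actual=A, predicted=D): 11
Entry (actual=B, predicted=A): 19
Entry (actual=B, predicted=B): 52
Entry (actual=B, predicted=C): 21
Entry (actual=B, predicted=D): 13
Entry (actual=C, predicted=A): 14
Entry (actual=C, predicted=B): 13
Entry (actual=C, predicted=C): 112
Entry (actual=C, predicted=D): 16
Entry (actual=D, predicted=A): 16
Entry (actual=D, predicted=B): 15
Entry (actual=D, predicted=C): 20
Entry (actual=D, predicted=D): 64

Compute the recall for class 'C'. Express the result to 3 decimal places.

0.723

Take TP from the diagonal, FP from the rest of the 'C' prediction marginal, FN from the rest of the 'C' actual marginal.
recall = TP/(TP+FN).
C: TP=112, FN=14+13+16=43 → 112/155 = 0.7226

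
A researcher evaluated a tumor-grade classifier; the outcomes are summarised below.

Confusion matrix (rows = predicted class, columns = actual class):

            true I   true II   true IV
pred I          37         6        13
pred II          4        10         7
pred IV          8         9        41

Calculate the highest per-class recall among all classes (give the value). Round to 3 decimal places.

0.755

Per-class recall (TP/(TP+FN)):
  I: TP=37, FN=4+8=12 → 37/49 = 0.7551
  II: TP=10, FN=6+9=15 → 10/25 = 0.4000
  IV: TP=41, FN=13+7=20 → 41/61 = 0.6721
Highest is class 'I' with recall = 0.755.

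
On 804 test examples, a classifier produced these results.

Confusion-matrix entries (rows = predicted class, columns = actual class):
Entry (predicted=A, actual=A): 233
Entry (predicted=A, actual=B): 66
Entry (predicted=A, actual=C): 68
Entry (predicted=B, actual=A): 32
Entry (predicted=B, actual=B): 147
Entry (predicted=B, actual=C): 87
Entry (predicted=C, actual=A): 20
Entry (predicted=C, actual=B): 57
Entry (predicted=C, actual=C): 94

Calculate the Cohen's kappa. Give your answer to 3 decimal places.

Observed agreement pₒ = trace/N = 474/804 = 0.5896
Expected agreement pₑ = Σ (rowᵢ·colᵢ)/N² = (285·367 + 270·266 + 249·171)/804² = 0.3388
κ = (pₒ − pₑ)/(1 − pₑ) = (0.5896 − 0.3388)/(1 − 0.3388) = 0.379

0.379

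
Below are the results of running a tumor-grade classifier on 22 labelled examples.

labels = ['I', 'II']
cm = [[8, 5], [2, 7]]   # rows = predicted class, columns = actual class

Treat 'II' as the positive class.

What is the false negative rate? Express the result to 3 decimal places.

FNR = FN/(FN+TP) = 5/(5+7) = 0.417

0.417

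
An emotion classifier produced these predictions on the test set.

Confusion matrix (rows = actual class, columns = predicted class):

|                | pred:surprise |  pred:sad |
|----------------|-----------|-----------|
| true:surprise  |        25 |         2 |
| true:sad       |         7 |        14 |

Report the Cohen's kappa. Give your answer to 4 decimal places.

0.6087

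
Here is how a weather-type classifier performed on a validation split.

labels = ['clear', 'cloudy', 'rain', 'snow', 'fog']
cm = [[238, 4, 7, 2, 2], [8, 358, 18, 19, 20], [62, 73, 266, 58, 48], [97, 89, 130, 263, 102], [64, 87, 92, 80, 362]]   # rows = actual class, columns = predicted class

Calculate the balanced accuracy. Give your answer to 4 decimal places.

0.6453

Balanced accuracy = mean of per-class recall.
  clear: recall = 238/253 = 0.94071
  cloudy: recall = 358/423 = 0.84634
  rain: recall = 266/507 = 0.52465
  snow: recall = 263/681 = 0.38620
  fog: recall = 362/685 = 0.52847
Mean = (0.94071 + 0.84634 + 0.52465 + 0.38620 + 0.52847) / 5 = 0.6453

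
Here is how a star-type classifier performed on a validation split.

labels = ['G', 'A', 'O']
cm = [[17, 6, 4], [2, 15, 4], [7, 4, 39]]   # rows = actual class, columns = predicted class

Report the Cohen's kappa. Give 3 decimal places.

Observed agreement pₒ = trace/N = 71/98 = 0.7245
Expected agreement pₑ = Σ (rowᵢ·colᵢ)/N² = (27·26 + 21·25 + 50·47)/98² = 0.3724
κ = (pₒ − pₑ)/(1 − pₑ) = (0.7245 − 0.3724)/(1 − 0.3724) = 0.561

0.561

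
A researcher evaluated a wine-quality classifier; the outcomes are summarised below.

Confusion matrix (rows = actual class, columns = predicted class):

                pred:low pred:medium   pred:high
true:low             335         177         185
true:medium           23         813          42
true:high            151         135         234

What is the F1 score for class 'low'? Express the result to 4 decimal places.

0.5556

Treat 'low' as positive and all other classes as negative.
F1 score = 2·TP/(2·TP+FP+FN).
low: TP=335, FP=23+151=174, FN=177+185=362 → 670/1206 = 0.55556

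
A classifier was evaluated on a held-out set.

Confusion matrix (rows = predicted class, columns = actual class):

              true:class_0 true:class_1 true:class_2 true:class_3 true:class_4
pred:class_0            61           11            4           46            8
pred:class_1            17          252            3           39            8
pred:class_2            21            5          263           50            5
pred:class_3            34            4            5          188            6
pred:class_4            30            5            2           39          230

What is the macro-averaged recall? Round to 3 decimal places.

0.730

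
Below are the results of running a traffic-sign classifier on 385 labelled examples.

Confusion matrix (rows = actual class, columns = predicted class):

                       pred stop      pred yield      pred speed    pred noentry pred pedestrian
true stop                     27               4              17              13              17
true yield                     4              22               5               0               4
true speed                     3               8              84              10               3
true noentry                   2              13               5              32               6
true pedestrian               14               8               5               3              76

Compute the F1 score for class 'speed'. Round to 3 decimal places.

Treat 'speed' as positive and all other classes as negative.
F1 score = 2·TP/(2·TP+FP+FN).
speed: TP=84, FP=17+5+5+5=32, FN=3+8+10+3=24 → 168/224 = 0.7500

0.750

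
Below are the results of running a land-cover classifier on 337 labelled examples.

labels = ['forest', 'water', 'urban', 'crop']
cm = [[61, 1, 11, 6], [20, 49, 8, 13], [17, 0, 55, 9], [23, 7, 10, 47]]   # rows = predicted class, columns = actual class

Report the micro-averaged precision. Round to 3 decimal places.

0.629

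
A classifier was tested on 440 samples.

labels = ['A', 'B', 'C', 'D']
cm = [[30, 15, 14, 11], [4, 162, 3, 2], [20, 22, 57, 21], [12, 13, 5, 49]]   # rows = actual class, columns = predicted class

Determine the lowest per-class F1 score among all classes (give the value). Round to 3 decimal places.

0.441

Per-class F1 score (2·TP/(2·TP+FP+FN)):
  A: TP=30, FP=4+20+12=36, FN=15+14+11=40 → 60/136 = 0.4412
  B: TP=162, FP=15+22+13=50, FN=4+3+2=9 → 324/383 = 0.8460
  C: TP=57, FP=14+3+5=22, FN=20+22+21=63 → 114/199 = 0.5729
  D: TP=49, FP=11+2+21=34, FN=12+13+5=30 → 98/162 = 0.6049
Lowest is class 'A' with F1 score = 0.441.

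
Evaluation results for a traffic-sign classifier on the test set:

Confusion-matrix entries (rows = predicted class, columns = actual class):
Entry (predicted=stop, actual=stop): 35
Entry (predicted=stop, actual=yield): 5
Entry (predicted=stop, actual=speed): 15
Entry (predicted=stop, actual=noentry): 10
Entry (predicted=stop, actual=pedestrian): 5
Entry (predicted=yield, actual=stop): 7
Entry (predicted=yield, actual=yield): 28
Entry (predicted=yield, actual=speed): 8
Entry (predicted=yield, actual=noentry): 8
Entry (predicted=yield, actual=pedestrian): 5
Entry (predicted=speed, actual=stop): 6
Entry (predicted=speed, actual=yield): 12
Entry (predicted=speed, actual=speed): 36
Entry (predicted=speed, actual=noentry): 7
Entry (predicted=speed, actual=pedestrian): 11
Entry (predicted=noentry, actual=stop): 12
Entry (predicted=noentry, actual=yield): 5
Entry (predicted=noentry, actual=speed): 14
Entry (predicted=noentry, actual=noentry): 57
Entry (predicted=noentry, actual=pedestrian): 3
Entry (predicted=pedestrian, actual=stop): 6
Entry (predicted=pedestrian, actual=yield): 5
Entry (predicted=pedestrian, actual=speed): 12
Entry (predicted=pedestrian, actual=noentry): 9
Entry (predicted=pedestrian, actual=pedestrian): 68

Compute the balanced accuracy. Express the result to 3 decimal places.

Balanced accuracy = mean of per-class recall.
  stop: recall = 35/66 = 0.5303
  yield: recall = 28/55 = 0.5091
  speed: recall = 36/85 = 0.4235
  noentry: recall = 57/91 = 0.6264
  pedestrian: recall = 68/92 = 0.7391
Mean = (0.5303 + 0.5091 + 0.4235 + 0.6264 + 0.7391) / 5 = 0.566

0.566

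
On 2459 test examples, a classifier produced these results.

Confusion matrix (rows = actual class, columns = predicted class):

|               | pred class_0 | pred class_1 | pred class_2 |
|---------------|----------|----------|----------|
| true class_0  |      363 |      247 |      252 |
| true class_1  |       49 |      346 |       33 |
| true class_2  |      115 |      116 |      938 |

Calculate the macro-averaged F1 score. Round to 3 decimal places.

0.639

Per-class F1 score (2·TP/(2·TP+FP+FN)):
  class_0: TP=363, FP=49+115=164, FN=247+252=499 → 726/1389 = 0.5227
  class_1: TP=346, FP=247+116=363, FN=49+33=82 → 692/1137 = 0.6086
  class_2: TP=938, FP=252+33=285, FN=115+116=231 → 1876/2392 = 0.7843
Macro-F1 score = mean = (0.5227 + 0.6086 + 0.7843) / 3 = 0.639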